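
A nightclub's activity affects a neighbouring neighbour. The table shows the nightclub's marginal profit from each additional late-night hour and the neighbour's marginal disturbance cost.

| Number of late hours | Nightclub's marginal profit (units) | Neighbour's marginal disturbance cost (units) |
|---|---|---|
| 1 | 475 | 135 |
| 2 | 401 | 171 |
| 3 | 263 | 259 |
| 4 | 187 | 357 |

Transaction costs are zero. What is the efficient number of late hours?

3

Bargaining reaches the level where marginal profit last exceeds marginal disturbance cost.
That holds through level 3 (263 ≥ 259) but not at 4 (187 < 357).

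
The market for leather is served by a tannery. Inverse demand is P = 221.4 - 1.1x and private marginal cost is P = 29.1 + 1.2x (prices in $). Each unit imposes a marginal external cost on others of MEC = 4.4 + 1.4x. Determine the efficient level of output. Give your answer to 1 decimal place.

Social marginal cost = private MC + MEC = 33.5 + 2.6x.
Set SMC = demand: 33.5 + 2.6x = 221.4 - 1.1x → x* = 50.7838.

x* = 50.8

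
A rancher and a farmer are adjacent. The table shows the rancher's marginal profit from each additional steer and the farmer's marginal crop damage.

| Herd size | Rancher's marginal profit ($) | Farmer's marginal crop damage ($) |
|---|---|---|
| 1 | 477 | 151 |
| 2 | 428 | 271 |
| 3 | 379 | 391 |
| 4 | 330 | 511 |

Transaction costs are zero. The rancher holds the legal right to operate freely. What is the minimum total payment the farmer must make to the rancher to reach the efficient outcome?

Left alone the rancher would choose level 4 (marginal profit stays positive).
Efficient level: k* = 2 (marginal profit ≥ marginal crop damage through 2).
The farmer must at least cover the rancher's forgone profit from cutting 4→2: 379 + 330 = 709.

$709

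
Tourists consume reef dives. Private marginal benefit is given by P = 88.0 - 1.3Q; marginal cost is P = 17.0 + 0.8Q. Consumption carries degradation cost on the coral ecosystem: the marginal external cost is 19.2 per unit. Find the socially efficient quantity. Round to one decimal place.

Social marginal benefit = demand − MEC = 68.8 - 1.3Q.
Set SMB = MC: 68.8 - 1.3Q = 17.0 + 0.8Q → Q* = 24.6667.

Q* = 24.7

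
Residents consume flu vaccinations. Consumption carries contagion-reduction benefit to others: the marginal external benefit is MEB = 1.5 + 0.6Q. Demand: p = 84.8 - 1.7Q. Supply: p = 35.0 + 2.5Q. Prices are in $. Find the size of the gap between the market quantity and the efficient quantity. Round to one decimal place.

2.4 units

Market equilibrium (private): 35.0 + 2.5Q = 84.8 - 1.7Q → Q_m = 11.8571.
Social marginal benefit = demand + MEB = 86.3 - 1.1Q.
Set SMB = MC: 86.3 - 1.1Q = 35.0 + 2.5Q → Q* = 14.2500.
Gap = |11.8571 − 14.2500| = 2.3929.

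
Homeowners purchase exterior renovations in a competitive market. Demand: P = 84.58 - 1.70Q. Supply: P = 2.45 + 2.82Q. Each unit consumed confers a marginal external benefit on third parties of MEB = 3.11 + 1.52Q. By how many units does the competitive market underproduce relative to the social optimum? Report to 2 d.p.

10.24 units

Market equilibrium (private): 2.45 + 2.82Q = 84.58 - 1.70Q → Q_m = 18.1704.
Social marginal benefit = demand + MEB = 87.69 - 0.18Q.
Set SMB = MC: 87.69 - 0.18Q = 2.45 + 2.82Q → Q* = 28.4133.
Gap = |18.1704 − 28.4133| = 10.2429.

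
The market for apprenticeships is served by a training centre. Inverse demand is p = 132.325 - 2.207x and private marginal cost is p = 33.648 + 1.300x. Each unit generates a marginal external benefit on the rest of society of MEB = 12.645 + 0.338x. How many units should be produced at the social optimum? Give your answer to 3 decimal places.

Social marginal cost = private MC − MEB = 21.003 + 0.962x.
Set SMC = demand: 21.003 + 0.962x = 132.325 - 2.207x → x* = 35.1284.

x* = 35.128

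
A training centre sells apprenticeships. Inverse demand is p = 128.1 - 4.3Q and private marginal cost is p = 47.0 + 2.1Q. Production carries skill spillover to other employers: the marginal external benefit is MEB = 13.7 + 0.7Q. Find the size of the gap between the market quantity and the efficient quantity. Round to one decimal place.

4.0 units

Market equilibrium (private): 47.0 + 2.1Q = 128.1 - 4.3Q → Q_m = 12.6719.
Social marginal cost = private MC − MEB = 33.3 + 1.4Q.
Set SMC = demand: 33.3 + 1.4Q = 128.1 - 4.3Q → Q* = 16.6316.
Gap = |12.6719 − 16.6316| = 3.9597.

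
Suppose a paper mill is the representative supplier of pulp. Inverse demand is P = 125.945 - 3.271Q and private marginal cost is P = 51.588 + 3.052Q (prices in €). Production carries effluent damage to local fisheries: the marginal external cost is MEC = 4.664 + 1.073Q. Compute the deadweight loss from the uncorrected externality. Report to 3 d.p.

DWL = €20.192

Market equilibrium (private): 51.588 + 3.052Q = 125.945 - 3.271Q → Q_m = 11.7598.
Social marginal cost = private MC + MEC = 56.252 + 4.125Q.
Set SMC = demand: 56.252 + 4.125Q = 125.945 - 3.271Q → Q* = 9.4231.
Height of the DWL triangle at Q_m is SMC(Q_m) − demand(Q_m) = MEC(Q_m) = 17.2822.
DWL = ½ × 2.3367 × 17.2822 = 20.1917.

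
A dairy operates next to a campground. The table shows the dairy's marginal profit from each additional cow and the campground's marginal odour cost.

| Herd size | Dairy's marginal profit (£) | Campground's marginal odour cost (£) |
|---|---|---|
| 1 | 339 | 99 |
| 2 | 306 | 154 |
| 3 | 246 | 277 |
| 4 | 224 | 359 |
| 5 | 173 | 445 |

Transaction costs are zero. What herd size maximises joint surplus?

Bargaining reaches the level where marginal profit last exceeds marginal odour cost.
That holds through level 2 (306 ≥ 154) but not at 3 (246 < 277).

2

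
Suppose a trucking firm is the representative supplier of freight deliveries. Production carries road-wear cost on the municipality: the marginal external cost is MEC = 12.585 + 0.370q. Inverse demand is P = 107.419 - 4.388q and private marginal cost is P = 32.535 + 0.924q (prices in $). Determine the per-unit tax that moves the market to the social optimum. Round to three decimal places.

tax = $16.642 per unit

Social marginal cost = private MC + MEC = 45.120 + 1.294q.
Set SMC = demand: 45.120 + 1.294q = 107.419 - 4.388q → q* = 10.9643.
The Pigouvian tax equals MEC at q*: 12.585 + 0.370×10.9643 = 16.6418.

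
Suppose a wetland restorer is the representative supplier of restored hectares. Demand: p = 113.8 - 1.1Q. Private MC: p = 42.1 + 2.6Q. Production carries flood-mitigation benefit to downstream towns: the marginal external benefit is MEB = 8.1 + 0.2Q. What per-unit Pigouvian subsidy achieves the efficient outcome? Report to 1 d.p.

subsidy = 12.7 per unit

Social marginal cost = private MC − MEB = 34.0 + 2.4Q.
Set SMC = demand: 34.0 + 2.4Q = 113.8 - 1.1Q → Q* = 22.8000.
The Pigouvian subsidy equals MEB at Q*: 8.1 + 0.2×22.8000 = 12.6600.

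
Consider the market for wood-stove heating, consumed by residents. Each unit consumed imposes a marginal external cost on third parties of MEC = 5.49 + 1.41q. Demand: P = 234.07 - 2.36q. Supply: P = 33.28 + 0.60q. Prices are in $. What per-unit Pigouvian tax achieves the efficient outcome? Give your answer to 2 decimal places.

Social marginal benefit = demand − MEC = 228.58 - 3.77q.
Set SMB = MC: 228.58 - 3.77q = 33.28 + 0.60q → q* = 44.6911.
The Pigouvian tax equals MEC at q*: 5.49 + 1.41×44.6911 = 68.5045.

tax = $68.50 per unit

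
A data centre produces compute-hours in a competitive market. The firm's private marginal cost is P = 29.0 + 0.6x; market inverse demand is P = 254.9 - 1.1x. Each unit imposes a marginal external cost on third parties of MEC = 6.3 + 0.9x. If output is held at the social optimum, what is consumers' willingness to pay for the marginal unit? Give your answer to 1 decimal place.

P = 162.0

Social marginal cost = private MC + MEC = 35.3 + 1.5x.
Set SMC = demand: 35.3 + 1.5x = 254.9 - 1.1x → x* = 84.4615.
Consumer price on the demand curve at x*: 254.9 − 1.1×84.4615 = 161.9924.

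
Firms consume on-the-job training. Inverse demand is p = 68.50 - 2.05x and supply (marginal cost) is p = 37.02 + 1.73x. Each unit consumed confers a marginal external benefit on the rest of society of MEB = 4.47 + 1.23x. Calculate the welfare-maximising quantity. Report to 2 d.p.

x* = 14.10

Social marginal benefit = demand + MEB = 72.97 - 0.82x.
Set SMB = MC: 72.97 - 0.82x = 37.02 + 1.73x → x* = 14.0980.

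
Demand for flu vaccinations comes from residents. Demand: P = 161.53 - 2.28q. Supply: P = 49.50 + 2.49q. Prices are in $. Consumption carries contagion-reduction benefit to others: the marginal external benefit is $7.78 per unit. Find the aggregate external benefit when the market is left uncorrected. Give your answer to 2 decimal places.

Market equilibrium (private): 49.50 + 2.49q = 161.53 - 2.28q → q_m = 23.4864.
Total external benefit = MEB × q_m = 7.78 × 23.4864 = 182.7242.

$182.72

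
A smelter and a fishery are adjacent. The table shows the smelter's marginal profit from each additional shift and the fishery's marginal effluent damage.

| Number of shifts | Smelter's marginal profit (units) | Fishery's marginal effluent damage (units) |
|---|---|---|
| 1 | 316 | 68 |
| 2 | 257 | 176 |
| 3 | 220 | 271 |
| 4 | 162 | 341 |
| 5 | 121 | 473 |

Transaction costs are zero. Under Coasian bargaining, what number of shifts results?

2

Bargaining reaches the level where marginal profit last exceeds marginal effluent damage.
That holds through level 2 (257 ≥ 176) but not at 3 (220 < 271).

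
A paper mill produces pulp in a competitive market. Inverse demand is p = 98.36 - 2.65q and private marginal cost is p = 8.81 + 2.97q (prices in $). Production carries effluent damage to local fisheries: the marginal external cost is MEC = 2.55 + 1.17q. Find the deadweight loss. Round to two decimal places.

DWL = $33.07

Market equilibrium (private): 8.81 + 2.97q = 98.36 - 2.65q → q_m = 15.9342.
Social marginal cost = private MC + MEC = 11.36 + 4.14q.
Set SMC = demand: 11.36 + 4.14q = 98.36 - 2.65q → q* = 12.8130.
Between q* and q_m the wedge SMC − demand runs linearly from 0 to MEC(q_m), so the loss is a triangle.
DWL = ½ × 3.1212 × 21.1930 = 33.0738.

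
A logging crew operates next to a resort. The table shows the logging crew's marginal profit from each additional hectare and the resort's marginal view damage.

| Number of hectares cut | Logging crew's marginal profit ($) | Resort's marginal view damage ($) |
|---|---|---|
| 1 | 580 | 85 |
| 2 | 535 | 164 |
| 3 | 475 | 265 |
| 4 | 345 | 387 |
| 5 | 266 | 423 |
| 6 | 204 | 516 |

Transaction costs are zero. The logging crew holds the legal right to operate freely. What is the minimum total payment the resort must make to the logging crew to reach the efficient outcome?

$815

Left alone the logging crew would choose level 6 (marginal profit stays positive).
Efficient level: k* = 3 (marginal profit ≥ marginal view damage through 3).
The resort must at least cover the logging crew's forgone profit from cutting 6→3: 345 + 266 + 204 = 815.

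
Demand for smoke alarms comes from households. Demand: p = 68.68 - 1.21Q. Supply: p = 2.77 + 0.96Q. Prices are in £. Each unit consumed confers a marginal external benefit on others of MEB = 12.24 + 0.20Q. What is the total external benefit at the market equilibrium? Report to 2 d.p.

Market equilibrium (private): 2.77 + 0.96Q = 68.68 - 1.21Q → Q_m = 30.3733.
Total external benefit = ∫₀^{Q_m} (12.24 + 0.20Q) dQ = 12.24×30.3733 + ½×0.20×30.3733² = 464.0229.

£464.02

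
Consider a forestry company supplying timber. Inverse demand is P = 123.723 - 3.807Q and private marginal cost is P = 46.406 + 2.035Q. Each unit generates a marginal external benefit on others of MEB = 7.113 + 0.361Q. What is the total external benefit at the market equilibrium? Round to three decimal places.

125.754

Market equilibrium (private): 46.406 + 2.035Q = 123.723 - 3.807Q → Q_m = 13.2347.
Total external benefit = ∫₀^{Q_m} (7.113 + 0.361Q) dQ = 7.113×13.2347 + ½×0.361×13.2347² = 125.7543.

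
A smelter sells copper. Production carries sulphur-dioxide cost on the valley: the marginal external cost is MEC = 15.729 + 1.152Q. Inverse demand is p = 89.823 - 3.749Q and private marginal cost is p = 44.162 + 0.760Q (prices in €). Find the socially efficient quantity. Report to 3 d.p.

Social marginal cost = private MC + MEC = 59.891 + 1.912Q.
Set SMC = demand: 59.891 + 1.912Q = 89.823 - 3.749Q → Q* = 5.2874.

Q* = 5.287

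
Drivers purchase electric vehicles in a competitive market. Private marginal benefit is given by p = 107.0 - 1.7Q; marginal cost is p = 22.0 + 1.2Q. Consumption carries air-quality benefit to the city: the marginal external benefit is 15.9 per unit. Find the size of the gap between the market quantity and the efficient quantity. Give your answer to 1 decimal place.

Market equilibrium (private): 22.0 + 1.2Q = 107.0 - 1.7Q → Q_m = 29.3103.
Social marginal benefit = demand + MEB = 122.9 - 1.7Q.
Set SMB = MC: 122.9 - 1.7Q = 22.0 + 1.2Q → Q* = 34.7931.
Gap = |29.3103 − 34.7931| = 5.4828.

5.5 units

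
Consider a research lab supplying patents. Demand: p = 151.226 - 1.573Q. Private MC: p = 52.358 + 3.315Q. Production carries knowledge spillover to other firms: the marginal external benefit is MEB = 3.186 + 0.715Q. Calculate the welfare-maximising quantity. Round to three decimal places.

Q* = 24.456

Social marginal cost = private MC − MEB = 49.172 + 2.600Q.
Set SMC = demand: 49.172 + 2.600Q = 151.226 - 1.573Q → Q* = 24.4558.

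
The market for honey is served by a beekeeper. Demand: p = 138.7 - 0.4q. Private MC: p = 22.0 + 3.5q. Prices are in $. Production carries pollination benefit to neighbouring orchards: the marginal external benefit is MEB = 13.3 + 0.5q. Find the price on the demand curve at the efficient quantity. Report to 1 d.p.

P = $123.4

Social marginal cost = private MC − MEB = 8.7 + 3.0q.
Set SMC = demand: 8.7 + 3.0q = 138.7 - 0.4q → q* = 38.2353.
Consumer price on the demand curve at q*: 138.7 − 0.4×38.2353 = 123.4059.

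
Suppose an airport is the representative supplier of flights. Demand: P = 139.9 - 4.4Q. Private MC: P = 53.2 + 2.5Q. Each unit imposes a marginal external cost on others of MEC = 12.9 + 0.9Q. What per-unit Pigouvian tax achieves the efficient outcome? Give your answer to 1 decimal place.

Social marginal cost = private MC + MEC = 66.1 + 3.4Q.
Set SMC = demand: 66.1 + 3.4Q = 139.9 - 4.4Q → Q* = 9.4615.
The Pigouvian tax equals MEC at Q*: 12.9 + 0.9×9.4615 = 21.4154.

tax = 21.4 per unit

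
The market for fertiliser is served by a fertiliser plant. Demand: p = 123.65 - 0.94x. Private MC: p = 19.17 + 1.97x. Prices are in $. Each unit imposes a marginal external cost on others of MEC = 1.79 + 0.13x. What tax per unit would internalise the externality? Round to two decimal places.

Social marginal cost = private MC + MEC = 20.96 + 2.10x.
Set SMC = demand: 20.96 + 2.10x = 123.65 - 0.94x → x* = 33.7796.
The Pigouvian tax equals MEC at x*: 1.79 + 0.13×33.7796 = 6.1813.

tax = $6.18 per unit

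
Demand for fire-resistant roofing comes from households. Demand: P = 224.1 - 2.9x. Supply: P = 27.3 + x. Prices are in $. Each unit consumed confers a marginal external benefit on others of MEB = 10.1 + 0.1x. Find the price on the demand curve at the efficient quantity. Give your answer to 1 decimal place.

P = $66.2

Social marginal benefit = demand + MEB = 234.2 - 2.8x.
Set SMB = MC: 234.2 - 2.8x = 27.3 + x → x* = 54.4474.
Consumer price on the demand curve at x*: 224.1 − 2.9×54.4474 = 66.2025.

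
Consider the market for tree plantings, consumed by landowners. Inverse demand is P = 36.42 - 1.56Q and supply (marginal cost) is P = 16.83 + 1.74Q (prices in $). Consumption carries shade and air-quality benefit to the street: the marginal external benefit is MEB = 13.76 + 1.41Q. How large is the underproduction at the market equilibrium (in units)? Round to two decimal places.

11.71 units

Market equilibrium (private): 16.83 + 1.74Q = 36.42 - 1.56Q → Q_m = 5.9364.
Social marginal benefit = demand + MEB = 50.18 - 0.15Q.
Set SMB = MC: 50.18 - 0.15Q = 16.83 + 1.74Q → Q* = 17.6455.
Gap = |5.9364 − 17.6455| = 11.7091.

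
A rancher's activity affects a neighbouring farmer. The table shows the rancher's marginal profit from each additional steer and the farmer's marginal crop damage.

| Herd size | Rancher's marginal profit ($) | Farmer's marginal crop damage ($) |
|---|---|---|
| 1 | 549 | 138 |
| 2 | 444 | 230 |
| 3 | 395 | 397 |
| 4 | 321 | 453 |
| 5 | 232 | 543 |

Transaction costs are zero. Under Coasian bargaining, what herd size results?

Bargaining reaches the level where marginal profit last exceeds marginal crop damage.
That holds through level 2 (444 ≥ 230) but not at 3 (395 < 397).

2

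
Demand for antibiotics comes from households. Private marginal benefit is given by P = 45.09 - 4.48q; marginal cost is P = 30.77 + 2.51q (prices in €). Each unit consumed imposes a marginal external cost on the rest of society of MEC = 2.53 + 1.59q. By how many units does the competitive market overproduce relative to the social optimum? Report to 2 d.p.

Market equilibrium (private): 30.77 + 2.51q = 45.09 - 4.48q → q_m = 2.0486.
Social marginal benefit = demand − MEC = 42.56 - 6.07q.
Set SMB = MC: 42.56 - 6.07q = 30.77 + 2.51q → q* = 1.3741.
Gap = |2.0486 − 1.3741| = 0.6745.

0.67 units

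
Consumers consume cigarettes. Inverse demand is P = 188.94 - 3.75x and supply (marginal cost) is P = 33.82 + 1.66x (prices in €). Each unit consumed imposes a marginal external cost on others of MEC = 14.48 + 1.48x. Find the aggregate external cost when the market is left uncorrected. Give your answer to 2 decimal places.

Market equilibrium (private): 33.82 + 1.66x = 188.94 - 3.75x → x_m = 28.6728.
Total external cost = ∫₀^{x_m} (14.48 + 1.48x) dx = 14.48×28.6728 + ½×1.48×28.6728² = 1023.5579.

€1023.56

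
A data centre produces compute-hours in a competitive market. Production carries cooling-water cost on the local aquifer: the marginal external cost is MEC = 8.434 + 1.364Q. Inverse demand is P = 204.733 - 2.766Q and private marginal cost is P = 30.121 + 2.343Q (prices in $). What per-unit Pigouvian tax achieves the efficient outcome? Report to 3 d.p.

Social marginal cost = private MC + MEC = 38.555 + 3.707Q.
Set SMC = demand: 38.555 + 3.707Q = 204.733 - 2.766Q → Q* = 25.6725.
The Pigouvian tax equals MEC at Q*: 8.434 + 1.364×25.6725 = 43.4513.

tax = $43.451 per unit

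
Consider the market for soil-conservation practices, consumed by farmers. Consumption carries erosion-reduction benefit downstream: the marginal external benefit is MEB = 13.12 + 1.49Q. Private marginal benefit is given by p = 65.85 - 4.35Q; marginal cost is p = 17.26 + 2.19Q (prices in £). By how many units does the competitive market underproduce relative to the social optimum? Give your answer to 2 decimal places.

4.79 units

Market equilibrium (private): 17.26 + 2.19Q = 65.85 - 4.35Q → Q_m = 7.4297.
Social marginal benefit = demand + MEB = 78.97 - 2.86Q.
Set SMB = MC: 78.97 - 2.86Q = 17.26 + 2.19Q → Q* = 12.2198.
Gap = |7.4297 − 12.2198| = 4.7901.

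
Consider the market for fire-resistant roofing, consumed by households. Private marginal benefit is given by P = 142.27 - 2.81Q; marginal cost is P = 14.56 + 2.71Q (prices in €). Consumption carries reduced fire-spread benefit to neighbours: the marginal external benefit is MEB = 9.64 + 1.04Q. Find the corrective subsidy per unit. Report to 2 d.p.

subsidy = €41.52 per unit

Social marginal benefit = demand + MEB = 151.91 - 1.77Q.
Set SMB = MC: 151.91 - 1.77Q = 14.56 + 2.71Q → Q* = 30.6585.
The Pigouvian subsidy equals MEB at Q*: 9.64 + 1.04×30.6585 = 41.5248.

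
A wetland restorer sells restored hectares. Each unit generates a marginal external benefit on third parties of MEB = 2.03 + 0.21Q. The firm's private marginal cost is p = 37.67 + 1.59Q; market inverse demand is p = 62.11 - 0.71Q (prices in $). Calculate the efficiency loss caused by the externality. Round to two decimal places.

DWL = $4.34

Market equilibrium (private): 37.67 + 1.59Q = 62.11 - 0.71Q → Q_m = 10.6261.
Social marginal cost = private MC − MEB = 35.64 + 1.38Q.
Set SMC = demand: 35.64 + 1.38Q = 62.11 - 0.71Q → Q* = 12.6651.
The loss is the area between SMC and demand from Q* to Q_m; with linear curves that's a triangle of height MEB(Q_m).
DWL = ½ × 2.0390 × 4.2615 = 4.3446.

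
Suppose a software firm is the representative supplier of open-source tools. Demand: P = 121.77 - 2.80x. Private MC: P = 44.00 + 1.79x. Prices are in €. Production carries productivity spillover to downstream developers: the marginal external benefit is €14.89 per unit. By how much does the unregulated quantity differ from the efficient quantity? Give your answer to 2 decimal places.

Market equilibrium (private): 44.00 + 1.79x = 121.77 - 2.80x → x_m = 16.9434.
Social marginal cost = private MC − MEB = 29.11 + 1.79x.
Set SMC = demand: 29.11 + 1.79x = 121.77 - 2.80x → x* = 20.1874.
Gap = |16.9434 − 20.1874| = 3.2440.

3.24 units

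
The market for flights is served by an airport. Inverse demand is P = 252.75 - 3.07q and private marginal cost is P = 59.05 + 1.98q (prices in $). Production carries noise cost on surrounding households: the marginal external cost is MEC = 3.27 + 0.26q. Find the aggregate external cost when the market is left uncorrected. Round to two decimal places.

$316.68

Market equilibrium (private): 59.05 + 1.98q = 252.75 - 3.07q → q_m = 38.3564.
Total external cost = ∫₀^{q_m} (3.27 + 0.26q) dq = 3.27×38.3564 + ½×0.26×38.3564² = 316.6832.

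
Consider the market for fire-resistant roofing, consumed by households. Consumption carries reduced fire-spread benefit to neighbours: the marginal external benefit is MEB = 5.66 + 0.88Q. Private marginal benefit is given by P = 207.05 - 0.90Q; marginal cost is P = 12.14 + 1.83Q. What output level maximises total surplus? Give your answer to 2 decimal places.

Q* = 108.42

Social marginal benefit = demand + MEB = 212.71 - 0.02Q.
Set SMB = MC: 212.71 - 0.02Q = 12.14 + 1.83Q → Q* = 108.4162.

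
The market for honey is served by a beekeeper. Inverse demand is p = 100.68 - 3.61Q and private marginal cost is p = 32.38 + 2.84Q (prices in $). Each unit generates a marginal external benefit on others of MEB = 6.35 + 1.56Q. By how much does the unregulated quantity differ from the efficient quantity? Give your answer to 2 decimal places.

Market equilibrium (private): 32.38 + 2.84Q = 100.68 - 3.61Q → Q_m = 10.5891.
Social marginal cost = private MC − MEB = 26.03 + 1.28Q.
Set SMC = demand: 26.03 + 1.28Q = 100.68 - 3.61Q → Q* = 15.2658.
Gap = |10.5891 − 15.2658| = 4.6767.

4.68 units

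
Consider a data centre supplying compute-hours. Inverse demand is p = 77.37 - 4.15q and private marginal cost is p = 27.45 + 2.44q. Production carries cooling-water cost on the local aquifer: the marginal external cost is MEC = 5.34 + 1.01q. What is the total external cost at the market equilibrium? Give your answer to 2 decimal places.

Market equilibrium (private): 27.45 + 2.44q = 77.37 - 4.15q → q_m = 7.5751.
Total external cost = ∫₀^{q_m} (5.34 + 1.01q) dq = 5.34×7.5751 + ½×1.01×7.5751² = 69.4290.

69.43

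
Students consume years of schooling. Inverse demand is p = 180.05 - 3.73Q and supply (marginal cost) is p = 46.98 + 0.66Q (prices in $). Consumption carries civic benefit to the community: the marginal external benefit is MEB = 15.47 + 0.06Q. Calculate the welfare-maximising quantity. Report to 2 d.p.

Q* = 34.30

Social marginal benefit = demand + MEB = 195.52 - 3.67Q.
Set SMB = MC: 195.52 - 3.67Q = 46.98 + 0.66Q → Q* = 34.3048.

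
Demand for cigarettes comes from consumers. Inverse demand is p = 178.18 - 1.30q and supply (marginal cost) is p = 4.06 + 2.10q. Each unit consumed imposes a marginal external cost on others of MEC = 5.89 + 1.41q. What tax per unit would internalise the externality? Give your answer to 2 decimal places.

Social marginal benefit = demand − MEC = 172.29 - 2.71q.
Set SMB = MC: 172.29 - 2.71q = 4.06 + 2.10q → q* = 34.9751.
The Pigouvian tax equals MEC at q*: 5.89 + 1.41×34.9751 = 55.2049.

tax = 55.20 per unit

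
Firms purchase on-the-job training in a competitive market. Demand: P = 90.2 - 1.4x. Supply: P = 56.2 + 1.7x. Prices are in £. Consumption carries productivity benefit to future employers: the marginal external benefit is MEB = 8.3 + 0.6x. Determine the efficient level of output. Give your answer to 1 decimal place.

x* = 16.9

Social marginal benefit = demand + MEB = 98.5 - 0.8x.
Set SMB = MC: 98.5 - 0.8x = 56.2 + 1.7x → x* = 16.9200.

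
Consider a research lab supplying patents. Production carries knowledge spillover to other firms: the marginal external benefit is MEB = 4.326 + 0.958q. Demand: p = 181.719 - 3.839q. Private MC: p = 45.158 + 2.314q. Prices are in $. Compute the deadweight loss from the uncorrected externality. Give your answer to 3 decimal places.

Market equilibrium (private): 45.158 + 2.314q = 181.719 - 3.839q → q_m = 22.1942.
Social marginal cost = private MC − MEB = 40.832 + 1.356q.
Set SMC = demand: 40.832 + 1.356q = 181.719 - 3.839q → q* = 27.1197.
Height of the DWL triangle at q_m is demand(q_m) − SMC(q_m) = MEB(q_m) = 25.5881.
DWL = ½ × 4.9255 × 25.5881 = 63.0171.

DWL = $63.017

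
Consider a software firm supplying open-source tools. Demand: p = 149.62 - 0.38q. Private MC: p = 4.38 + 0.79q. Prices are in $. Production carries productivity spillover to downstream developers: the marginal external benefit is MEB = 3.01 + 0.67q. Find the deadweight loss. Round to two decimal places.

Market equilibrium (private): 4.38 + 0.79q = 149.62 - 0.38q → q_m = 124.1368.
Social marginal cost = private MC − MEB = 1.37 + 0.12q.
Set SMC = demand: 1.37 + 0.12q = 149.62 - 0.38q → q* = 296.5000.
Between q* and q_m the wedge demand − SMC runs linearly from 0 to MEB(q_m), so the loss is a triangle.
DWL = ½ × 172.3632 × 86.1816 = 7427.2682.

DWL = $7427.27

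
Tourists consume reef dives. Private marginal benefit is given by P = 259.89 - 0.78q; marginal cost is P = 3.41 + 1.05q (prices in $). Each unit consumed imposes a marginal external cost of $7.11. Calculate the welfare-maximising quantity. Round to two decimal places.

q* = 136.27

Social marginal benefit = demand − MEC = 252.78 - 0.78q.
Set SMB = MC: 252.78 - 0.78q = 3.41 + 1.05q → q* = 136.2678.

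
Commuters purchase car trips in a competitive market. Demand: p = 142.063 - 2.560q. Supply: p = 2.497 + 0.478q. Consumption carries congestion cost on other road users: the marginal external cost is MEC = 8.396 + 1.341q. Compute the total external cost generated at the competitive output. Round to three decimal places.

1800.798

Market equilibrium (private): 2.497 + 0.478q = 142.063 - 2.560q → q_m = 45.9401.
Total external cost = ∫₀^{q_m} (8.396 + 1.341q) dq = 8.396×45.9401 + ½×1.341×45.9401² = 1800.7985.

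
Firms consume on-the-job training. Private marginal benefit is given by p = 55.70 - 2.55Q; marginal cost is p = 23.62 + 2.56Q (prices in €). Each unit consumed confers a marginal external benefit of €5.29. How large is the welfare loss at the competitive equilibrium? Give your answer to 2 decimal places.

Market equilibrium (private): 23.62 + 2.56Q = 55.70 - 2.55Q → Q_m = 6.2779.
Social marginal benefit = demand + MEB = 60.99 - 2.55Q.
Set SMB = MC: 60.99 - 2.55Q = 23.62 + 2.56Q → Q* = 7.3131.
The loss is the area between SMB and MC from Q* to Q_m; with linear curves that's a triangle of height MEB(Q_m).
DWL = ½ × 1.0352 × 5.2900 = 2.7381.

DWL = €2.74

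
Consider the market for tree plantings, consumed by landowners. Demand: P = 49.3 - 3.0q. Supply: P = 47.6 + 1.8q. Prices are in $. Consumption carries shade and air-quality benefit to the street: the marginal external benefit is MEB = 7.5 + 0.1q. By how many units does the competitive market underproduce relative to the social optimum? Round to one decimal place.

1.6 units

Market equilibrium (private): 47.6 + 1.8q = 49.3 - 3.0q → q_m = 0.3542.
Social marginal benefit = demand + MEB = 56.8 - 2.9q.
Set SMB = MC: 56.8 - 2.9q = 47.6 + 1.8q → q* = 1.9574.
Gap = |0.3542 − 1.9574| = 1.6032.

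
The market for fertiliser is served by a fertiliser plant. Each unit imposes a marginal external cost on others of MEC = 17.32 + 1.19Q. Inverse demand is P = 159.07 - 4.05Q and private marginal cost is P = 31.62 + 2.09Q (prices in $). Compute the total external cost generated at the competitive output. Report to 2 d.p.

$615.88

Market equilibrium (private): 31.62 + 2.09Q = 159.07 - 4.05Q → Q_m = 20.7573.
Total external cost = ∫₀^{Q_m} (17.32 + 1.19Q) dQ = 17.32×20.7573 + ½×1.19×20.7573² = 615.8814.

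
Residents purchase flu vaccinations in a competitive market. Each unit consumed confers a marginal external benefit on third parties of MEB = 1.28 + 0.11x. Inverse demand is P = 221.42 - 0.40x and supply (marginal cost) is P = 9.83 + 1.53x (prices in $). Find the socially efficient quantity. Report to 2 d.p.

x* = 116.96

Social marginal benefit = demand + MEB = 222.70 - 0.29x.
Set SMB = MC: 222.70 - 0.29x = 9.83 + 1.53x → x* = 116.9615.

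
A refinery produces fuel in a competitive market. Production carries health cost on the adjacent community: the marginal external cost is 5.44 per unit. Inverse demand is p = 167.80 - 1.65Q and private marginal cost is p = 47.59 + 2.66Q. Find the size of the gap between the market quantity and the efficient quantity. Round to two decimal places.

1.26 units

Market equilibrium (private): 47.59 + 2.66Q = 167.80 - 1.65Q → Q_m = 27.8910.
Social marginal cost = private MC + MEC = 53.03 + 2.66Q.
Set SMC = demand: 53.03 + 2.66Q = 167.80 - 1.65Q → Q* = 26.6288.
Gap = |27.8910 − 26.6288| = 1.2622.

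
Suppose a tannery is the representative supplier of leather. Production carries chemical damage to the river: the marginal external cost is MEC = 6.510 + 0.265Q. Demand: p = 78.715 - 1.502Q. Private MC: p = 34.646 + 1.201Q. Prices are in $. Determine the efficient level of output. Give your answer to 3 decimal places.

Q* = 12.655

Social marginal cost = private MC + MEC = 41.156 + 1.466Q.
Set SMC = demand: 41.156 + 1.466Q = 78.715 - 1.502Q → Q* = 12.6546.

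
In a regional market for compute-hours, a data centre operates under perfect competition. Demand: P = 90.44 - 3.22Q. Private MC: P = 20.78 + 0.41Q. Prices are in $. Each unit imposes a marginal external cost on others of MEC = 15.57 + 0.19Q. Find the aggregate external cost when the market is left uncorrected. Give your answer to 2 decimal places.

$333.77

Market equilibrium (private): 20.78 + 0.41Q = 90.44 - 3.22Q → Q_m = 19.1901.
Total external cost = ∫₀^{Q_m} (15.57 + 0.19Q) dQ = 15.57×19.1901 + ½×0.19×19.1901² = 333.7746.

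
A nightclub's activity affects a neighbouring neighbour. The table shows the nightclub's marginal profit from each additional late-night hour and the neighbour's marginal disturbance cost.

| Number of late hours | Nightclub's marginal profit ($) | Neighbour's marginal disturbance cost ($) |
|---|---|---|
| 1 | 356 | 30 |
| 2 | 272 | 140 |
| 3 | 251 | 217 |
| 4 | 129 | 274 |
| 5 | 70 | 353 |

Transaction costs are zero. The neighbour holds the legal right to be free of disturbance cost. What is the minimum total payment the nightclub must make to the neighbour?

Efficient level: marginal profit ≥ marginal disturbance cost through level 3, so k* = 3.
With the neighbour holding the right, the nightclub must at least compensate total damage at k*: 30 + 140 + 217 = 387.

$387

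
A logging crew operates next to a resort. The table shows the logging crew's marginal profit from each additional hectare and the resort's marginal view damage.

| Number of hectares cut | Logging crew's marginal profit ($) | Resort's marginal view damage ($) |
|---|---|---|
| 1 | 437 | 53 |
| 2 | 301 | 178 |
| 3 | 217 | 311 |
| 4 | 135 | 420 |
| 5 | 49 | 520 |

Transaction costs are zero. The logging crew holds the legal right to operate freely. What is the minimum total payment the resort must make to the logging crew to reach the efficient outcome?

$401

Left alone the logging crew would choose level 5 (marginal profit stays positive).
Efficient level: k* = 2 (marginal profit ≥ marginal view damage through 2).
The resort must at least cover the logging crew's forgone profit from cutting 5→2: 217 + 135 + 49 = 401.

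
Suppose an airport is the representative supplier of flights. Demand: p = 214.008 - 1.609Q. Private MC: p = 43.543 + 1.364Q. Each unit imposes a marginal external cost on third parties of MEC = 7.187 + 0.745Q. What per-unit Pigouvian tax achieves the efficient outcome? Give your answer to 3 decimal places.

tax = 39.904 per unit

Social marginal cost = private MC + MEC = 50.730 + 2.109Q.
Set SMC = demand: 50.730 + 2.109Q = 214.008 - 1.609Q → Q* = 43.9155.
The Pigouvian tax equals MEC at Q*: 7.187 + 0.745×43.9155 = 39.9040.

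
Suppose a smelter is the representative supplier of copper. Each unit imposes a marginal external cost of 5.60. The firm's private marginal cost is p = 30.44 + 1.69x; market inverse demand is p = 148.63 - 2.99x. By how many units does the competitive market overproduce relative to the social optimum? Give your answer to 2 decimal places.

Market equilibrium (private): 30.44 + 1.69x = 148.63 - 2.99x → x_m = 25.2543.
Social marginal cost = private MC + MEC = 36.04 + 1.69x.
Set SMC = demand: 36.04 + 1.69x = 148.63 - 2.99x → x* = 24.0577.
Gap = |25.2543 − 24.0577| = 1.1966.

1.20 units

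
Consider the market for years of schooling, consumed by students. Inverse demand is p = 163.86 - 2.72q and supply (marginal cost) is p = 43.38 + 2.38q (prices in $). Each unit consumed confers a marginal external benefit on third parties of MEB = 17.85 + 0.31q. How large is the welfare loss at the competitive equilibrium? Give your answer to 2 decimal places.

Market equilibrium (private): 43.38 + 2.38q = 163.86 - 2.72q → q_m = 23.6235.
Social marginal benefit = demand + MEB = 181.71 - 2.41q.
Set SMB = MC: 181.71 - 2.41q = 43.38 + 2.38q → q* = 28.8789.
The welfare-loss triangle has base |q_m − q*| and height MEB(q_m) (the vertical gap between SMB and MC is zero at q* and MEB at q_m).
DWL = ½ × 5.2554 × 25.1733 = 66.1479.

DWL = $66.15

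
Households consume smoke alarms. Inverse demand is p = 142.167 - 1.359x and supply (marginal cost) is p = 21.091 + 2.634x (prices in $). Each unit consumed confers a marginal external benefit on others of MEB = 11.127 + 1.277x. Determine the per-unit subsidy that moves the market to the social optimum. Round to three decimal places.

subsidy = $73.286 per unit

Social marginal benefit = demand + MEB = 153.294 - 0.082x.
Set SMB = MC: 153.294 - 0.082x = 21.091 + 2.634x → x* = 48.6756.
The Pigouvian subsidy equals MEB at x*: 11.127 + 1.277×48.6756 = 73.2857.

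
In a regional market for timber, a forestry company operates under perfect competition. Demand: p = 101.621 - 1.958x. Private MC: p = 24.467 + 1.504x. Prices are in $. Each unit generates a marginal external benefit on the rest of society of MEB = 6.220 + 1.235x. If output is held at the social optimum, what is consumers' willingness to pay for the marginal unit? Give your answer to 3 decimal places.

Social marginal cost = private MC − MEB = 18.247 + 0.269x.
Set SMC = demand: 18.247 + 0.269x = 101.621 - 1.958x → x* = 37.4378.
Consumer price on the demand curve at x*: 101.621 − 1.958×37.4378 = 28.3178.

P = $28.318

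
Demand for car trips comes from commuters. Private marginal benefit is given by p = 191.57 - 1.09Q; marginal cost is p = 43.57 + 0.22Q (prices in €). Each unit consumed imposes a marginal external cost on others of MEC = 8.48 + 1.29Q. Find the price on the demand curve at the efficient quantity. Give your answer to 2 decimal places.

Social marginal benefit = demand − MEC = 183.09 - 2.38Q.
Set SMB = MC: 183.09 - 2.38Q = 43.57 + 0.22Q → Q* = 53.6615.
Consumer price on the demand curve at Q*: 191.57 − 1.09×53.6615 = 133.0790.

P = €133.08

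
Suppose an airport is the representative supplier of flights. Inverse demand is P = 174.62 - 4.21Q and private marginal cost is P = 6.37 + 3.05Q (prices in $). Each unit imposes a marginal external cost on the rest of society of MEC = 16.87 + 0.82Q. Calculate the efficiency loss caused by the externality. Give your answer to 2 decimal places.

Market equilibrium (private): 6.37 + 3.05Q = 174.62 - 4.21Q → Q_m = 23.1749.
Social marginal cost = private MC + MEC = 23.24 + 3.87Q.
Set SMC = demand: 23.24 + 3.87Q = 174.62 - 4.21Q → Q* = 18.7351.
Between Q* and Q_m the wedge SMC − demand runs linearly from 0 to MEC(Q_m), so the loss is a triangle.
DWL = ½ × 4.4398 × 35.8734 = 79.6354.

DWL = $79.64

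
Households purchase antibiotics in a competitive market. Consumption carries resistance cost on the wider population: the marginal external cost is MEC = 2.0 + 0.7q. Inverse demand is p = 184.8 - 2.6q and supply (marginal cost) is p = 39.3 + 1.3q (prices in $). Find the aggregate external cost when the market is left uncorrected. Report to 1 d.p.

$561.8

Market equilibrium (private): 39.3 + 1.3q = 184.8 - 2.6q → q_m = 37.3077.
Total external cost = ∫₀^{q_m} (2.0 + 0.7q) dq = 2.0×37.3077 + ½×0.7×37.3077² = 561.7680.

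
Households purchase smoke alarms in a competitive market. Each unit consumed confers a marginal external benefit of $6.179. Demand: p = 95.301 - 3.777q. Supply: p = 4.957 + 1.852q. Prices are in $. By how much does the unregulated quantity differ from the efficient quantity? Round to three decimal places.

1.098 units

Market equilibrium (private): 4.957 + 1.852q = 95.301 - 3.777q → q_m = 16.0497.
Social marginal benefit = demand + MEB = 101.480 - 3.777q.
Set SMB = MC: 101.480 - 3.777q = 4.957 + 1.852q → q* = 17.1475.
Gap = |16.0497 − 17.1475| = 1.0978.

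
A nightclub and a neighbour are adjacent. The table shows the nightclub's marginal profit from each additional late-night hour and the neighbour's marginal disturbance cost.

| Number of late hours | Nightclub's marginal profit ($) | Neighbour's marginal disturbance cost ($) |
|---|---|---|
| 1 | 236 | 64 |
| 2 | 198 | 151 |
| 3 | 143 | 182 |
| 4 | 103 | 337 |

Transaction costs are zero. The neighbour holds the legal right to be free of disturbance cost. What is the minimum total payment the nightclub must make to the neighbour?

$215

Efficient level: marginal profit ≥ marginal disturbance cost through level 2, so k* = 2.
With the neighbour holding the right, the nightclub must at least compensate total damage at k*: 64 + 151 = 215.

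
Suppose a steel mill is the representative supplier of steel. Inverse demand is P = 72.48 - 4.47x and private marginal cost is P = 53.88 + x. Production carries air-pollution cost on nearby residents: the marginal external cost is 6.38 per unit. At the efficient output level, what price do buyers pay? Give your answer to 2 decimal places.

Social marginal cost = private MC + MEC = 60.26 + x.
Set SMC = demand: 60.26 + x = 72.48 - 4.47x → x* = 2.2340.
Consumer price on the demand curve at x*: 72.48 − 4.47×2.2340 = 62.4940.

P = 62.49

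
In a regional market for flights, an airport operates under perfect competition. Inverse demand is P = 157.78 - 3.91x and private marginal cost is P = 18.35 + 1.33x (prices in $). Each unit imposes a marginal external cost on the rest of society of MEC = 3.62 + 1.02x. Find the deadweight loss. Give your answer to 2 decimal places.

DWL = $75.58

Market equilibrium (private): 18.35 + 1.33x = 157.78 - 3.91x → x_m = 26.6088.
Social marginal cost = private MC + MEC = 21.97 + 2.35x.
Set SMC = demand: 21.97 + 2.35x = 157.78 - 3.91x → x* = 21.6949.
Between x* and x_m the wedge SMC − demand runs linearly from 0 to MEC(x_m), so the loss is a triangle.
DWL = ½ × 4.9139 × 30.7610 = 75.5782.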